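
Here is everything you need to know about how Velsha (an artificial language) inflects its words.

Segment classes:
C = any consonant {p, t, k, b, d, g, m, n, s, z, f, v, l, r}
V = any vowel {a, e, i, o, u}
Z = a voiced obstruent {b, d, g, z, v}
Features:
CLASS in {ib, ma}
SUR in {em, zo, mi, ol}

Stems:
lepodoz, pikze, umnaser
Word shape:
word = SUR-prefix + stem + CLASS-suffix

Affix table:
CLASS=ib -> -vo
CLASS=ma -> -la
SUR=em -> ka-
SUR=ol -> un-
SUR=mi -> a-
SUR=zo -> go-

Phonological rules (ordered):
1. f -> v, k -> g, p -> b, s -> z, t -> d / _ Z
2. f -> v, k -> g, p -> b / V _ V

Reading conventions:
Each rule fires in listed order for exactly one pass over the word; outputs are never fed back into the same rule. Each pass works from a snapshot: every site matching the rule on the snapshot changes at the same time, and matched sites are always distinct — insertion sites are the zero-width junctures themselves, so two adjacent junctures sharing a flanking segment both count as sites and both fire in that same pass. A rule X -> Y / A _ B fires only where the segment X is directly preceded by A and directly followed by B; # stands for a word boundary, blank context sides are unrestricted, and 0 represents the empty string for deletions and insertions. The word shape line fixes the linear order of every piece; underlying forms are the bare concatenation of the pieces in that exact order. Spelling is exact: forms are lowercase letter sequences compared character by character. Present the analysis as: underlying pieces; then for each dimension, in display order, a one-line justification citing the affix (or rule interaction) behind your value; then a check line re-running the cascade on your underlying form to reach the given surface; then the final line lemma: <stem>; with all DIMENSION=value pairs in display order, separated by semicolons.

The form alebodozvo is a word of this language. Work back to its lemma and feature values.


underlying: a-lepodoz-vo
CLASS=ib - signalled by the affix -vo
SUR=mi - signalled by the affix a-
check: alepodozvo -> alepodozvo -> alebodozvo
lemma: lepodoz; CLASS=ib; SUR=mi


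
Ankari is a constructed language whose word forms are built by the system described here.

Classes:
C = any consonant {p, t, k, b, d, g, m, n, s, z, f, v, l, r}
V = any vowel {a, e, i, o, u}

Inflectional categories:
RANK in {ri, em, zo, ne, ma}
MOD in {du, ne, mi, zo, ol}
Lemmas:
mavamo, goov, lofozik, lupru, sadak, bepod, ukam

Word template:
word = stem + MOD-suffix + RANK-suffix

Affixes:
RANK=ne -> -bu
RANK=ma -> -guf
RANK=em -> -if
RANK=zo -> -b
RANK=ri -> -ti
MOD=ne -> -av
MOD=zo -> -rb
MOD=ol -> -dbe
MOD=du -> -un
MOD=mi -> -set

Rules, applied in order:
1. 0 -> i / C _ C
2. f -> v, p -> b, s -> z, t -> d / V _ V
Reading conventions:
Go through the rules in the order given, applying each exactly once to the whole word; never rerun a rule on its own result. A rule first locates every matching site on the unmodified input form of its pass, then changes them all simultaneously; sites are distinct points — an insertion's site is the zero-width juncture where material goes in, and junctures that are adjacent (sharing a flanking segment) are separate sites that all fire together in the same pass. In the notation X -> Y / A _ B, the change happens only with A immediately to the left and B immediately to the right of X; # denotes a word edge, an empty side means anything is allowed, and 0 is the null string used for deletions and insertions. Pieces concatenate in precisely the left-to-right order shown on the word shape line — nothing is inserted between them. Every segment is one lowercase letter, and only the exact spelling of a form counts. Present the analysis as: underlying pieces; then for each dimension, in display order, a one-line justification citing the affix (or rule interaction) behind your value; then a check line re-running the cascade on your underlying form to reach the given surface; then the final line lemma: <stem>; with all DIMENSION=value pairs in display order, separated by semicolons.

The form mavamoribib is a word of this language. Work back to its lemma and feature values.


underlying: mavamo-rb-b
RANK=zo - signalled by the affix -b
MOD=zo - signalled by the affix -rb
check: mavamorbb -> mavamoribib -> mavamoribib
lemma: mavamo; RANK=zo; MOD=zo


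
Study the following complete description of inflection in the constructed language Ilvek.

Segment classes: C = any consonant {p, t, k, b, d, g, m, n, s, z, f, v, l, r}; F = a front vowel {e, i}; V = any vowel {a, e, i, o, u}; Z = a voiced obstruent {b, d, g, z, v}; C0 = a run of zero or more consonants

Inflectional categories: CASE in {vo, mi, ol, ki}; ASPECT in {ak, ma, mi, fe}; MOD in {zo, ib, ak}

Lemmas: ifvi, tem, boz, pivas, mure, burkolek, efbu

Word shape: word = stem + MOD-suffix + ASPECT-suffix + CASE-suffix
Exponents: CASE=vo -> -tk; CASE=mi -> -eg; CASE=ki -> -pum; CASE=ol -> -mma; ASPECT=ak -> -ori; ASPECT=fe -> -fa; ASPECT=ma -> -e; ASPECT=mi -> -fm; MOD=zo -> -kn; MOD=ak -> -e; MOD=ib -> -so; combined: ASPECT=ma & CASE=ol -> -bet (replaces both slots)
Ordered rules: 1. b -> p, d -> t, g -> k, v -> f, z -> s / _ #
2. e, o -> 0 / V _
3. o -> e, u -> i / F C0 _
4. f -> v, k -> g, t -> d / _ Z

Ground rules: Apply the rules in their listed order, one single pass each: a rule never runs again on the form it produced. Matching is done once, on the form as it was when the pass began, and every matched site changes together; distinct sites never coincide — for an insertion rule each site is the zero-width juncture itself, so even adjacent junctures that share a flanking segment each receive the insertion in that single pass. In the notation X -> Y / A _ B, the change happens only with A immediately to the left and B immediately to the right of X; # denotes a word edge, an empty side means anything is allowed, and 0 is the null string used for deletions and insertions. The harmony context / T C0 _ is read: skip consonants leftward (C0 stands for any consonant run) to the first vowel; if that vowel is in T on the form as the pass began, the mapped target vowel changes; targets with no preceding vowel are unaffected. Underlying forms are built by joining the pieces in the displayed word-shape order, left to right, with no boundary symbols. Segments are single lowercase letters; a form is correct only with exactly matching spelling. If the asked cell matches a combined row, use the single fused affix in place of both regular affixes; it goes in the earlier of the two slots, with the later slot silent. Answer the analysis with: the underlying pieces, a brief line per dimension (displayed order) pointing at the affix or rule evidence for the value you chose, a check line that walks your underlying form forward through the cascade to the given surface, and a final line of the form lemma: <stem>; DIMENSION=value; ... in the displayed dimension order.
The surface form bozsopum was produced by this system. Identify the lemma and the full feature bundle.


underlying: boz-so-e-pum
CASE=ki - signalled by the affix -pum
ASPECT=ma - signalled by the affix -e
MOD=ib - signalled by the affix -so
check: bozsoepum -> bozsoepum -> bozsopum -> bozsopum -> bozsopum
lemma: boz; CASE=ki; ASPECT=ma; MOD=ib


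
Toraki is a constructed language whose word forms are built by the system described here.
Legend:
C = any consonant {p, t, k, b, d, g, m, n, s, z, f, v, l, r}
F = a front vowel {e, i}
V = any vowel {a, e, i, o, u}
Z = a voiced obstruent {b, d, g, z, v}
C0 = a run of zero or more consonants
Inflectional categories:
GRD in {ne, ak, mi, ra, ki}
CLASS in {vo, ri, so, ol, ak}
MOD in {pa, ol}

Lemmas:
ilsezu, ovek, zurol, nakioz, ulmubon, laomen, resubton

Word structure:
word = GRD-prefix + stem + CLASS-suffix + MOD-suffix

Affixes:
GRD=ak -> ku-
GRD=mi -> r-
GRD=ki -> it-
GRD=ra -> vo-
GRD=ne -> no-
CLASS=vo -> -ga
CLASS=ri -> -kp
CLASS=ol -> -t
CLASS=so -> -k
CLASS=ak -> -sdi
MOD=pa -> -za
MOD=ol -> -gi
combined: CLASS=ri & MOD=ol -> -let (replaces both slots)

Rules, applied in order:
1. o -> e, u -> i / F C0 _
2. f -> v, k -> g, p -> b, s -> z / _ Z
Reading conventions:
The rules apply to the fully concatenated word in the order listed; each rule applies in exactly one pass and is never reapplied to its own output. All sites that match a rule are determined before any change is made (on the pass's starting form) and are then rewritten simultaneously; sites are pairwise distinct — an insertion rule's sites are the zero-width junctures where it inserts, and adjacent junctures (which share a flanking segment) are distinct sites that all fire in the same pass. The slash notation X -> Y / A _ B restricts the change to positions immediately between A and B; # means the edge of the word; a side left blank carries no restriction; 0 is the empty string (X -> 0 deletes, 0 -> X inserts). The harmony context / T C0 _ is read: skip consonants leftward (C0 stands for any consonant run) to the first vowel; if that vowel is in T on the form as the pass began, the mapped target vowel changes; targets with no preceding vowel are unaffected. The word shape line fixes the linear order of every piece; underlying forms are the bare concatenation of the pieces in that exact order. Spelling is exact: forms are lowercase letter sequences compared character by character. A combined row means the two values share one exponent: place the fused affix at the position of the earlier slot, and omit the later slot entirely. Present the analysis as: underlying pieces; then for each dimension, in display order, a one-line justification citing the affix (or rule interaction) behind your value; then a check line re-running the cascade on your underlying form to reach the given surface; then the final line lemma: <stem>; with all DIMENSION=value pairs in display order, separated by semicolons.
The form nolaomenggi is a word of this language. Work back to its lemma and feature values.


underlying: no-laomen-k-gi
GRD=ne - signalled by the affix no-
CLASS=so - signalled by the affix -k
MOD=ol - signalled by the affix -gi
check: nolaomenkgi -> nolaomenkgi -> nolaomenggi
lemma: laomen; GRD=ne; CLASS=so; MOD=ol


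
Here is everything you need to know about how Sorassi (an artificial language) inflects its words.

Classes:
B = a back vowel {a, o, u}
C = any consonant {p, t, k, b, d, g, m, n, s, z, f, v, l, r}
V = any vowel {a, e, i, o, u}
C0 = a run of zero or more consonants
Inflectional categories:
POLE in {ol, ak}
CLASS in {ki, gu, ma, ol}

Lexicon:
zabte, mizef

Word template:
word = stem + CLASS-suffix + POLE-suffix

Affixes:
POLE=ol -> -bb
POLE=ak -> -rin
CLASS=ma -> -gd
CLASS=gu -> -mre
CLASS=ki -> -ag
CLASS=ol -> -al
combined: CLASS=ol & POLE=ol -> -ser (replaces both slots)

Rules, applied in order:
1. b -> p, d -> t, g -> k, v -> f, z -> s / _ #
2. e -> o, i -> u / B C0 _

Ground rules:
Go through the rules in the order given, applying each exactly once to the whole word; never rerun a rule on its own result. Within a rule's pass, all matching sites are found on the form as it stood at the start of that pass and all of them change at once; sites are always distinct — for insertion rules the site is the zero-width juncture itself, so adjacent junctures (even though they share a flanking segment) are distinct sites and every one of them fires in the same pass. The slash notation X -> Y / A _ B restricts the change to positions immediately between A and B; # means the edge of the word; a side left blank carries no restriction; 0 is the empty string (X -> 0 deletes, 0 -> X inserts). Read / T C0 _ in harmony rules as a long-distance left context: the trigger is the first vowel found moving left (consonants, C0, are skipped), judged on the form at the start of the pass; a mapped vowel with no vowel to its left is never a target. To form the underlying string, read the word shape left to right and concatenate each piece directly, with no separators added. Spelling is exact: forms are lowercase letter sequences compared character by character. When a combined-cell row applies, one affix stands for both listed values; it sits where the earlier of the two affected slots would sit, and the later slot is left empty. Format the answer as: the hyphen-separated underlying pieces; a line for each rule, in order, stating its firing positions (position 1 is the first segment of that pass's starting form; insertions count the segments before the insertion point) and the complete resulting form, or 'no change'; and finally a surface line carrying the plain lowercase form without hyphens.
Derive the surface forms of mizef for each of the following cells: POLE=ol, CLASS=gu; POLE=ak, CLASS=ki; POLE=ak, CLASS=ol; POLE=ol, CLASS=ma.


cell POLE=ol, CLASS=gu:
underlying: mizef-mre-bb
1. b -> p, d -> t, g -> k, v -> f, z -> s / _ #: fires at position(s) 10: mizefmrebp
2. e -> o, i -> u / B C0 _: no change
surface: mizefmrebp

cell POLE=ak, CLASS=ki:
underlying: mizef-ag-rin
1. b -> p, d -> t, g -> k, v -> f, z -> s / _ #: no change
2. e -> o, i -> u / B C0 _: fires at position(s) 9: mizefagrun
surface: mizefagrun

cell POLE=ak, CLASS=ol:
underlying: mizef-al-rin
1. b -> p, d -> t, g -> k, v -> f, z -> s / _ #: no change
2. e -> o, i -> u / B C0 _: fires at position(s) 9: mizefalrun
surface: mizefalrun

cell POLE=ol, CLASS=ma:
underlying: mizef-gd-bb
1. b -> p, d -> t, g -> k, v -> f, z -> s / _ #: fires at position(s) 9: mizefgdbp
2. e -> o, i -> u / B C0 _: no change
surface: mizefgdbp


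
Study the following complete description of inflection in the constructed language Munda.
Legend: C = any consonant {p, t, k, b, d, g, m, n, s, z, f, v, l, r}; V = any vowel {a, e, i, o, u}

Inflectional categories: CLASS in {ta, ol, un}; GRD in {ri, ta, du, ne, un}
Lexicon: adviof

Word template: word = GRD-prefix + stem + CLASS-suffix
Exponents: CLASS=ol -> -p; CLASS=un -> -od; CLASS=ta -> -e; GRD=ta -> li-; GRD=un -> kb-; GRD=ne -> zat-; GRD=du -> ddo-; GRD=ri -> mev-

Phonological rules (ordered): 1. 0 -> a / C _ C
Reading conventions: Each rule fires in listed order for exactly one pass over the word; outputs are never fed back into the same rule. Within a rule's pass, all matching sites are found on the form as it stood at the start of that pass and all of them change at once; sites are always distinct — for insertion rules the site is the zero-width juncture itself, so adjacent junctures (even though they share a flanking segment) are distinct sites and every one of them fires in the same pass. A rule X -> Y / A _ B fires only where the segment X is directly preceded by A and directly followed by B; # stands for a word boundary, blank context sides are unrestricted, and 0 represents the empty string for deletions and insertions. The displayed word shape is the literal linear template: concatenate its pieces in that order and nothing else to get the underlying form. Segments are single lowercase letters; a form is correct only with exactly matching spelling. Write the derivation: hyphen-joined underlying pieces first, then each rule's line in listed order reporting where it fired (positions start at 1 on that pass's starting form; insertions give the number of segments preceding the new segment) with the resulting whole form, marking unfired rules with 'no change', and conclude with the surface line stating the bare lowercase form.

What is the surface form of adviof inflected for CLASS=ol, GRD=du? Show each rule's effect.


underlying: ddo-adviof-p
1. 0 -> a / C _ C: inserts after position(s) 1, 5, 9: dadoadaviofap
surface: dadoadaviofap


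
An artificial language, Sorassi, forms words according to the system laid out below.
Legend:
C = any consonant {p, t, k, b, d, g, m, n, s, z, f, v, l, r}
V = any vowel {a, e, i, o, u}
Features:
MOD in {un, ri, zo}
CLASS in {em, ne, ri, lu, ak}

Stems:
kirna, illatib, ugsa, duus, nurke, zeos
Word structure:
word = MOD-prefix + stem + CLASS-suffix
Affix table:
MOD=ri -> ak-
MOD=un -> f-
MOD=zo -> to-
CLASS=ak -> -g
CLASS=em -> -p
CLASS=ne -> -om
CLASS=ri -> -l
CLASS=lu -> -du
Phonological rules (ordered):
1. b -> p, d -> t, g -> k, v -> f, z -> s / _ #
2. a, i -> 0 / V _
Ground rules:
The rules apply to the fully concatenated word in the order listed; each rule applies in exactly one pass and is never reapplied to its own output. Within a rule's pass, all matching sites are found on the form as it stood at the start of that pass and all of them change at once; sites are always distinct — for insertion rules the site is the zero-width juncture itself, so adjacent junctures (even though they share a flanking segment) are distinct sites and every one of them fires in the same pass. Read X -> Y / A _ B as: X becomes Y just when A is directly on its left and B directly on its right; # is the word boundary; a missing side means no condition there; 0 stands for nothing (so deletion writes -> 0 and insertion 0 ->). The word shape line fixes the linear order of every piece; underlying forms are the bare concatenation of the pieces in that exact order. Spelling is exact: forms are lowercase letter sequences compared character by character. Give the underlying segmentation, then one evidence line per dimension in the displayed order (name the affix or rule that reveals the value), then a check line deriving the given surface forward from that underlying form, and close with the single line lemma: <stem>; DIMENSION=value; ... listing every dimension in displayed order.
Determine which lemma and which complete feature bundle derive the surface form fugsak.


underlying: f-ugsa-g
MOD=un - signalled by the affix f-
CLASS=ak - signalled by the affix -g
check: fugsag -> fugsak -> fugsak
lemma: ugsa; MOD=un; CLASS=ak


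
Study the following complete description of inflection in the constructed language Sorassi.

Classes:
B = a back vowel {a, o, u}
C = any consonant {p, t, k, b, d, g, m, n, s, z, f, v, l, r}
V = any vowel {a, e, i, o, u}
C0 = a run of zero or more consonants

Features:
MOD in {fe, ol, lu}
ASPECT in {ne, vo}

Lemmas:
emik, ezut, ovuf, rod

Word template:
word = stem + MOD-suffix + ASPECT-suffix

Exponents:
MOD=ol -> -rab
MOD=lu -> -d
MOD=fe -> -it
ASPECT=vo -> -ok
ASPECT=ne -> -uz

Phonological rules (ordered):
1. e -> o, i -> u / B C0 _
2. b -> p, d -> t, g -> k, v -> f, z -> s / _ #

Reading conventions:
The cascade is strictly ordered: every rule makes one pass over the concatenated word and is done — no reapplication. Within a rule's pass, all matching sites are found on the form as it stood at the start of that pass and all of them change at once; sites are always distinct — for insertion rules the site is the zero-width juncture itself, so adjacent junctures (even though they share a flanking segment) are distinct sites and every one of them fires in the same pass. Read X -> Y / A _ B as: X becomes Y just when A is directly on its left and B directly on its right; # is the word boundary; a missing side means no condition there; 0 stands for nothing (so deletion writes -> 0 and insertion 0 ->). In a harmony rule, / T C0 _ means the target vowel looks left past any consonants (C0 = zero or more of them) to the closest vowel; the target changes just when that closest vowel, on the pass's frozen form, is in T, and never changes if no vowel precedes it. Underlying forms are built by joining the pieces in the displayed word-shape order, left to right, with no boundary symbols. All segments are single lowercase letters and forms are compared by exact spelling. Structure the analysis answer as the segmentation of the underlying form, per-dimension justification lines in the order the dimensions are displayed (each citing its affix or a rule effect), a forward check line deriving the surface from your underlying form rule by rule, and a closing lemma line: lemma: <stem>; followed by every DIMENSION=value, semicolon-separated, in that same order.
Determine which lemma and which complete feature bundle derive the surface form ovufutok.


underlying: ovuf-it-ok
MOD=fe - signalled by the affix -it
ASPECT=vo - signalled by the affix -ok
check: ovufitok -> ovufutok -> ovufutok
lemma: ovuf; MOD=fe; ASPECT=vo


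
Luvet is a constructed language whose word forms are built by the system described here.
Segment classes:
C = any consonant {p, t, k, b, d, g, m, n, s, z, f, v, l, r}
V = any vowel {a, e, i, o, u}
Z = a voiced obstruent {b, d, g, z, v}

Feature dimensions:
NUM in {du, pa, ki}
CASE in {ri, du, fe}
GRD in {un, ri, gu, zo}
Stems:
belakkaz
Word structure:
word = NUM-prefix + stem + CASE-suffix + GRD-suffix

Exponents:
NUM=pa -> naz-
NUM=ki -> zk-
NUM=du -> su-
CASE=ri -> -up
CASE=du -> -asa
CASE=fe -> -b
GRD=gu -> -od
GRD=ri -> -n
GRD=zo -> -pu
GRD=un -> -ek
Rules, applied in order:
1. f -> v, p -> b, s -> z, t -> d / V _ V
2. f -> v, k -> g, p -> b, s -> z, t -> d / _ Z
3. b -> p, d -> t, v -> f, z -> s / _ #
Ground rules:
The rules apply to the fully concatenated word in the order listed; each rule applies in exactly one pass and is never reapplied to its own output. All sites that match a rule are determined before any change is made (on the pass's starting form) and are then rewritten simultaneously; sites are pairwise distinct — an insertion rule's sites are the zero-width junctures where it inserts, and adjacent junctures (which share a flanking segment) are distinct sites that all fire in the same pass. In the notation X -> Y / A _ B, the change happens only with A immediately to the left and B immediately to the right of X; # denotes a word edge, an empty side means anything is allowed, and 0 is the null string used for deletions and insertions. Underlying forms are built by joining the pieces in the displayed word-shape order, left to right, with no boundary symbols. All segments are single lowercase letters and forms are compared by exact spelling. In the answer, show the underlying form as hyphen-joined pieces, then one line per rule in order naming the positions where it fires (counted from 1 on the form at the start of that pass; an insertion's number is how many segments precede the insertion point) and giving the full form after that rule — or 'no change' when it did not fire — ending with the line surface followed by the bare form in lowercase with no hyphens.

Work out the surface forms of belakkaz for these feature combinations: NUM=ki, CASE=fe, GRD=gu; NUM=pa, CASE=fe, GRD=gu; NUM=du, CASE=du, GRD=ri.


cell NUM=ki, CASE=fe, GRD=gu:
underlying: zk-belakkaz-b-od
1. f -> v, p -> b, s -> z, t -> d / V _ V: no change
2. f -> v, k -> g, p -> b, s -> z, t -> d / _ Z: fires at position(s) 2: zgbelakkazbod
3. b -> p, d -> t, v -> f, z -> s / _ #: fires at position(s) 13: zgbelakkazbot
surface: zgbelakkazbot

cell NUM=pa, CASE=fe, GRD=gu:
underlying: naz-belakkaz-b-od
1. f -> v, p -> b, s -> z, t -> d / V _ V: no change
2. f -> v, k -> g, p -> b, s -> z, t -> d / _ Z: no change
3. b -> p, d -> t, v -> f, z -> s / _ #: fires at position(s) 14: nazbelakkazbot
surface: nazbelakkazbot

cell NUM=du, CASE=du, GRD=ri:
underlying: su-belakkaz-asa-n
1. f -> v, p -> b, s -> z, t -> d / V _ V: fires at position(s) 12: subelakkazazan
2. f -> v, k -> g, p -> b, s -> z, t -> d / _ Z: no change
3. b -> p, d -> t, v -> f, z -> s / _ #: no change
surface: subelakkazazan


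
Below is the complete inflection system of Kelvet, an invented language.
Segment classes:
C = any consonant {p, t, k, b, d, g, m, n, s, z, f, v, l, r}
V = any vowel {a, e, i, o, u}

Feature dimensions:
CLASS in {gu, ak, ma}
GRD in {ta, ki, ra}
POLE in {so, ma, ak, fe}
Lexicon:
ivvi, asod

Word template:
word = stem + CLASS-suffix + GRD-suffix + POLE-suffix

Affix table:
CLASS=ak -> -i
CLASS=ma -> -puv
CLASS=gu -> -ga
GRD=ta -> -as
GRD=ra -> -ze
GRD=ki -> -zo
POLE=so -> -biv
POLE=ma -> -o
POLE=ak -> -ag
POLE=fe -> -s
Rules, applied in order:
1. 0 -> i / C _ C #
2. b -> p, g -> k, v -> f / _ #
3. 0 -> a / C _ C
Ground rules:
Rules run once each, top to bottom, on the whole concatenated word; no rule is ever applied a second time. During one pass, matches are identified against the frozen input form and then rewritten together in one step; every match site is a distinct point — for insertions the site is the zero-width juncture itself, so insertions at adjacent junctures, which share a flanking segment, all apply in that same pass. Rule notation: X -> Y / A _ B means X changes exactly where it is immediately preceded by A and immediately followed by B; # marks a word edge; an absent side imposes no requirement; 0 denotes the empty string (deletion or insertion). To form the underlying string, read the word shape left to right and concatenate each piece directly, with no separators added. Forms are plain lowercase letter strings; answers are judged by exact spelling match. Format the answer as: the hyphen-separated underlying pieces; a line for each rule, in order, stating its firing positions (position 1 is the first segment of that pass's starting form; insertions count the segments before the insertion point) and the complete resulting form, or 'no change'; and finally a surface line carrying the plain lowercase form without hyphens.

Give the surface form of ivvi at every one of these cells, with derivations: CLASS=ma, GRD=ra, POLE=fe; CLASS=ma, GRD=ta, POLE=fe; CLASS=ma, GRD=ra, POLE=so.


cell CLASS=ma, GRD=ra, POLE=fe:
underlying: ivvi-puv-ze-s
1. 0 -> i / C _ C #: no change
2. b -> p, g -> k, v -> f / _ #: no change
3. 0 -> a / C _ C: inserts after position(s) 2, 7: ivavipuvazes
surface: ivavipuvazes

cell CLASS=ma, GRD=ta, POLE=fe:
underlying: ivvi-puv-as-s
1. 0 -> i / C _ C #: inserts after position(s) 9: ivvipuvasis
2. b -> p, g -> k, v -> f / _ #: no change
3. 0 -> a / C _ C: inserts after position(s) 2: ivavipuvasis
surface: ivavipuvasis

cell CLASS=ma, GRD=ra, POLE=so:
underlying: ivvi-puv-ze-biv
1. 0 -> i / C _ C #: no change
2. b -> p, g -> k, v -> f / _ #: fires at position(s) 12: ivvipuvzebif
3. 0 -> a / C _ C: inserts after position(s) 2, 7: ivavipuvazebif
surface: ivavipuvazebif


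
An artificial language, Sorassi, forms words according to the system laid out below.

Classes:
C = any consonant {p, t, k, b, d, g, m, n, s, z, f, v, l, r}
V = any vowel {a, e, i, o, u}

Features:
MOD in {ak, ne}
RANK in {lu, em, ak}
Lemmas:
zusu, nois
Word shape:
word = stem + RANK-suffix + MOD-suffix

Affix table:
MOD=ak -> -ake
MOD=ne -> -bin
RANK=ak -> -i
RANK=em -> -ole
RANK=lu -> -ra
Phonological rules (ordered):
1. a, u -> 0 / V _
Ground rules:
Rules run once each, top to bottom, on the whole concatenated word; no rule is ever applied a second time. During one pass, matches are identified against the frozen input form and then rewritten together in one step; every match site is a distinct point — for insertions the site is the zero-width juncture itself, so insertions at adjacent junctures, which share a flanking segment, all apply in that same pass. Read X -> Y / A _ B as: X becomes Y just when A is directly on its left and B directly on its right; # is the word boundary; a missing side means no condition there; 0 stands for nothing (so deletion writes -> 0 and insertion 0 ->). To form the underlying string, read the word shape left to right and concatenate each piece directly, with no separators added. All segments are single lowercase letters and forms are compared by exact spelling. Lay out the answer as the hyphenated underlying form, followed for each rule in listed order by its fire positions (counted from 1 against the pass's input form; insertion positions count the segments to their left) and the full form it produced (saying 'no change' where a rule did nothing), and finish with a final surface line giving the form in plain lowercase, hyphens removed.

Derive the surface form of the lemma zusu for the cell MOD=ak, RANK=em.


underlying: zusu-ole-ake
1. a, u -> 0 / V _: fires at position(s) 8: zusuoleke
surface: zusuoleke


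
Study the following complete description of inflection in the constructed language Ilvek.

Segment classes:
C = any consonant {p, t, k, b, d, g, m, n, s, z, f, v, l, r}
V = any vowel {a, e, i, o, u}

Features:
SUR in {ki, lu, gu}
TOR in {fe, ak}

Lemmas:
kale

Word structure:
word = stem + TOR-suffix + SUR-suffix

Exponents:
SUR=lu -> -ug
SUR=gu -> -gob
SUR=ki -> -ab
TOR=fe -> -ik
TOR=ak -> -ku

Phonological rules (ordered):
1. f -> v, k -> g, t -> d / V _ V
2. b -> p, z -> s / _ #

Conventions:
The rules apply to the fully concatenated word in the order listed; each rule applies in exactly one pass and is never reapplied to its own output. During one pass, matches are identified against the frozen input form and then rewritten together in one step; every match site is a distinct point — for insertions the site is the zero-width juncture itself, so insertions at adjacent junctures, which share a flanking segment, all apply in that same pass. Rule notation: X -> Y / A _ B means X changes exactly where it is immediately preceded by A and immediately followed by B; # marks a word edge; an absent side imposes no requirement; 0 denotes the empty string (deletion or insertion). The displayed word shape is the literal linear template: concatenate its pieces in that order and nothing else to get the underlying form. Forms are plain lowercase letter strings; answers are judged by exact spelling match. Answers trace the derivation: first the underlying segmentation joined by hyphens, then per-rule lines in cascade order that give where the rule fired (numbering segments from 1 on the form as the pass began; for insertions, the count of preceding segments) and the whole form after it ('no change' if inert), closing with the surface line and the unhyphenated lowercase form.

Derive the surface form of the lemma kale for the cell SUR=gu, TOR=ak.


underlying: kale-ku-gob
1. f -> v, k -> g, t -> d / V _ V: fires at position(s) 5: kalegugob
2. b -> p, z -> s / _ #: fires at position(s) 9: kalegugop
surface: kalegugop


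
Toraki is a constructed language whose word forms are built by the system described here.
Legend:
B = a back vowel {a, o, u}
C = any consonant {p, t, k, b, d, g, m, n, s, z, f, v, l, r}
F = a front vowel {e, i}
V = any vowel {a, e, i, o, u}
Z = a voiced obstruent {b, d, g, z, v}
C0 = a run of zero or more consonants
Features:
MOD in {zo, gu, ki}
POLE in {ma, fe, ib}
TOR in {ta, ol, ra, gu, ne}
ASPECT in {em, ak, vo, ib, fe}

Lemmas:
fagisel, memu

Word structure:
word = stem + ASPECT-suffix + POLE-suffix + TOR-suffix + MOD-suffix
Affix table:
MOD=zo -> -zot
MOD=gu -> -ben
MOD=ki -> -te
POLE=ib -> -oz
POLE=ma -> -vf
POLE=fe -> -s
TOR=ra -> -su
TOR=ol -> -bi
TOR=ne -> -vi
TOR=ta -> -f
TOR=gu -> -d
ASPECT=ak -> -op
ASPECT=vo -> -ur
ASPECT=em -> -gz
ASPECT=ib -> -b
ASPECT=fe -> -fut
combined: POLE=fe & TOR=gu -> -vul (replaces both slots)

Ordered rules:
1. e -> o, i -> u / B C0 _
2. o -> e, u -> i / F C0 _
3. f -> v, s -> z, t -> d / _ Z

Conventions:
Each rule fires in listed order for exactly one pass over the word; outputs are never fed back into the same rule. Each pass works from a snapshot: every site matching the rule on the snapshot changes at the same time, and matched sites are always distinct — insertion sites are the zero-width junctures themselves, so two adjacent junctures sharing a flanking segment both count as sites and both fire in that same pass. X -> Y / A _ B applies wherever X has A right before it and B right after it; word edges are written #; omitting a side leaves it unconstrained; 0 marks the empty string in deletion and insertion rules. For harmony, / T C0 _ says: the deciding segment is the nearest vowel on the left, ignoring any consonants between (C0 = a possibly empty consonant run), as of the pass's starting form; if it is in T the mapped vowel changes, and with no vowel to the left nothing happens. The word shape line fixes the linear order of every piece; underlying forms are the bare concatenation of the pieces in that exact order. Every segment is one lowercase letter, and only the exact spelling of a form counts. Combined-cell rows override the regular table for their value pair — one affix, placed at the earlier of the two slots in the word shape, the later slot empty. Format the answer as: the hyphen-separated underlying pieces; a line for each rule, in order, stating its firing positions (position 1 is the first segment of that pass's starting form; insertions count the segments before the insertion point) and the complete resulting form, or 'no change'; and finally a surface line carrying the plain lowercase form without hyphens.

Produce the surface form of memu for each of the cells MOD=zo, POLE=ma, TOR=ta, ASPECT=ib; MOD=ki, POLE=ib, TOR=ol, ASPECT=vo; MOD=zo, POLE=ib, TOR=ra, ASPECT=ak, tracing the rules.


cell MOD=zo, POLE=ma, TOR=ta, ASPECT=ib:
underlying: memu-b-vf-f-zot
1. e -> o, i -> u / B C0 _: no change
2. o -> e, u -> i / F C0 _: fires at position(s) 4: memibvffzot
3. f -> v, s -> z, t -> d / _ Z: fires at position(s) 8: memibvfvzot
surface: memibvfvzot

cell MOD=ki, POLE=ib, TOR=ol, ASPECT=vo:
underlying: memu-ur-oz-bi-te
1. e -> o, i -> u / B C0 _: fires at position(s) 10: memuurozbute
2. o -> e, u -> i / F C0 _: fires at position(s) 4: memiurozbute
3. f -> v, s -> z, t -> d / _ Z: no change
surface: memiurozbute

cell MOD=zo, POLE=ib, TOR=ra, ASPECT=ak:
underlying: memu-op-oz-su-zot
1. e -> o, i -> u / B C0 _: no change
2. o -> e, u -> i / F C0 _: fires at position(s) 4: memiopozsuzot
3. f -> v, s -> z, t -> d / _ Z: no change
surface: memiopozsuzot


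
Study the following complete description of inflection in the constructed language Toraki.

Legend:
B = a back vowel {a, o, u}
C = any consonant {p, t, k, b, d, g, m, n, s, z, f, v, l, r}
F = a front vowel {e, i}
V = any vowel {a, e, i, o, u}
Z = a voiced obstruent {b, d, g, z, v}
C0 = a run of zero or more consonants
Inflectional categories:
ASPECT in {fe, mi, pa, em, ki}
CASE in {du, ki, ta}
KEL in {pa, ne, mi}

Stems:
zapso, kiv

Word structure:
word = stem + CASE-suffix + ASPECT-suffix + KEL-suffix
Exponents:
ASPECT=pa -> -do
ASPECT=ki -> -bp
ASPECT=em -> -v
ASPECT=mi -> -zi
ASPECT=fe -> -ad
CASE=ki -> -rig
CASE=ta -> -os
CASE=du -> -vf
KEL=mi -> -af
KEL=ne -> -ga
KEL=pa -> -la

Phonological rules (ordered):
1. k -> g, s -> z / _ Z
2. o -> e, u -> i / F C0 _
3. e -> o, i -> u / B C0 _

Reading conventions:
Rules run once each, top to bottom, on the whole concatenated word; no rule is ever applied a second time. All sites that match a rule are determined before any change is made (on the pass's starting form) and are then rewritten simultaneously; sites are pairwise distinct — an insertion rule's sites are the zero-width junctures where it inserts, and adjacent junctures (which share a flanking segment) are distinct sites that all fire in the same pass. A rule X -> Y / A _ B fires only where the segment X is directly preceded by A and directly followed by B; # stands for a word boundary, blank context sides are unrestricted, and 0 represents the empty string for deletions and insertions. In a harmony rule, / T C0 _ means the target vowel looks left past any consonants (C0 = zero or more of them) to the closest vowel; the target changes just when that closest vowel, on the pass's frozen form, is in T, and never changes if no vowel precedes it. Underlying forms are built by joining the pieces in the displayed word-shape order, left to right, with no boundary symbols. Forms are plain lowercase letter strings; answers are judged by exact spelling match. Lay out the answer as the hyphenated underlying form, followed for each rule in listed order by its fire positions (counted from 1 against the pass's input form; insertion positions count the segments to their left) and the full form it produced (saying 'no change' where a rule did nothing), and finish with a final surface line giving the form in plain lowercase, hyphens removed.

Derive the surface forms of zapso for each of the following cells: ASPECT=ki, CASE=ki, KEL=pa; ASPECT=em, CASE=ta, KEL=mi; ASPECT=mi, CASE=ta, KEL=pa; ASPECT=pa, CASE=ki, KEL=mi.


cell ASPECT=ki, CASE=ki, KEL=pa:
underlying: zapso-rig-bp-la
1. k -> g, s -> z / _ Z: no change
2. o -> e, u -> i / F C0 _: no change
3. e -> o, i -> u / B C0 _: fires at position(s) 7: zapsorugbpla
surface: zapsorugbpla

cell ASPECT=em, CASE=ta, KEL=mi:
underlying: zapso-os-v-af
1. k -> g, s -> z / _ Z: fires at position(s) 7: zapsoozvaf
2. o -> e, u -> i / F C0 _: no change
3. e -> o, i -> u / B C0 _: no change
surface: zapsoozvaf

cell ASPECT=mi, CASE=ta, KEL=pa:
underlying: zapso-os-zi-la
1. k -> g, s -> z / _ Z: fires at position(s) 7: zapsoozzila
2. o -> e, u -> i / F C0 _: no change
3. e -> o, i -> u / B C0 _: fires at position(s) 9: zapsoozzula
surface: zapsoozzula

cell ASPECT=pa, CASE=ki, KEL=mi:
underlying: zapso-rig-do-af
1. k -> g, s -> z / _ Z: no change
2. o -> e, u -> i / F C0 _: fires at position(s) 10: zapsorigdeaf
3. e -> o, i -> u / B C0 _: fires at position(s) 7: zapsorugdeaf
surface: zapsorugdeaf


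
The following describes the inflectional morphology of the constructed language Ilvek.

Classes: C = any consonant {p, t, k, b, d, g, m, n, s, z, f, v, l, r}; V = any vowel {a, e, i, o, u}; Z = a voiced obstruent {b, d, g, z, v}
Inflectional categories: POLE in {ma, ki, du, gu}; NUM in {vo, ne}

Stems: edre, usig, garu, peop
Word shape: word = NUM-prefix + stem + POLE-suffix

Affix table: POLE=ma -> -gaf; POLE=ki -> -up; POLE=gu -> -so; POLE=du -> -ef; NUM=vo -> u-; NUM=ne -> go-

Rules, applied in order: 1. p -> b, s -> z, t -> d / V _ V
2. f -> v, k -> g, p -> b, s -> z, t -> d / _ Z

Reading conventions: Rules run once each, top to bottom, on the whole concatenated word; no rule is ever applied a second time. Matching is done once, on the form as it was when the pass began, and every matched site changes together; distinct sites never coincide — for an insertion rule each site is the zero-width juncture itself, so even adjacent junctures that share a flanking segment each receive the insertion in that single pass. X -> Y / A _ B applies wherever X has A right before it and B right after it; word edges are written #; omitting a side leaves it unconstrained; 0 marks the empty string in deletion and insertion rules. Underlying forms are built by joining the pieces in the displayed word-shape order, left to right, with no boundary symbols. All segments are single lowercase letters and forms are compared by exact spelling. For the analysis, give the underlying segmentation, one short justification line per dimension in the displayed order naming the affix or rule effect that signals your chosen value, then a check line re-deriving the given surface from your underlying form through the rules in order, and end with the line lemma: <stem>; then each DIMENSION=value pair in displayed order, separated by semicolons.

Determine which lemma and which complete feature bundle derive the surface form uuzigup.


underlying: u-usig-up
POLE=ki - signalled by the affix -up
NUM=vo - signalled by the affix u-
check: uusigup -> uuzigup -> uuzigup
lemma: usig; POLE=ki; NUM=vo


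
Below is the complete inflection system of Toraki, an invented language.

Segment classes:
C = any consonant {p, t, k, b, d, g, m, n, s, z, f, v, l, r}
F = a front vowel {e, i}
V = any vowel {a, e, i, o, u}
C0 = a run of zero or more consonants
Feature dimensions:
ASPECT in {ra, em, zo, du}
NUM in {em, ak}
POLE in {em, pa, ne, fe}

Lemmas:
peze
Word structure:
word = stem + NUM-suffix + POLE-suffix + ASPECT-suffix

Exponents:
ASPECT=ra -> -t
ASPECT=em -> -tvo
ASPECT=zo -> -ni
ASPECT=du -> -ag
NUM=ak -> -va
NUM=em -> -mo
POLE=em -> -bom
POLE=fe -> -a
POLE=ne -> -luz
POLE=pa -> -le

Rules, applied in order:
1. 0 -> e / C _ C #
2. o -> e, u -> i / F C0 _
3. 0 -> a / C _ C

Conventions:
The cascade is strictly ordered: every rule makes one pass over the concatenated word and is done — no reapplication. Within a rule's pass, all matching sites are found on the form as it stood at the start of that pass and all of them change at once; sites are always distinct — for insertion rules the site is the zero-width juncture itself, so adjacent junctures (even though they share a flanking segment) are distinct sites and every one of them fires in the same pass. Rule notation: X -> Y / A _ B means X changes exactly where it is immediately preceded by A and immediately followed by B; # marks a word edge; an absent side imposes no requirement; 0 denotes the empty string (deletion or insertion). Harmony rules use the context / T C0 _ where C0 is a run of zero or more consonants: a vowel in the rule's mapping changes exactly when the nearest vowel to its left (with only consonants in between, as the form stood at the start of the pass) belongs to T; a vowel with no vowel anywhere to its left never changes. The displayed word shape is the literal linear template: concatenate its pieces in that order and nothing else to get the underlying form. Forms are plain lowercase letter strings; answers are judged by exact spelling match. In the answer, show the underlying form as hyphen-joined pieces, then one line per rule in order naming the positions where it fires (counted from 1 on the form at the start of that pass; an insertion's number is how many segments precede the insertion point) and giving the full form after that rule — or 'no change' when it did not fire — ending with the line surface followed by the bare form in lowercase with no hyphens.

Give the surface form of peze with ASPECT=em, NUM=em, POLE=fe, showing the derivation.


underlying: peze-mo-a-tvo
1. 0 -> e / C _ C #: no change
2. o -> e, u -> i / F C0 _: fires at position(s) 6: pezemeatvo
3. 0 -> a / C _ C: inserts after position(s) 8: pezemeatavo
surface: pezemeatavo
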